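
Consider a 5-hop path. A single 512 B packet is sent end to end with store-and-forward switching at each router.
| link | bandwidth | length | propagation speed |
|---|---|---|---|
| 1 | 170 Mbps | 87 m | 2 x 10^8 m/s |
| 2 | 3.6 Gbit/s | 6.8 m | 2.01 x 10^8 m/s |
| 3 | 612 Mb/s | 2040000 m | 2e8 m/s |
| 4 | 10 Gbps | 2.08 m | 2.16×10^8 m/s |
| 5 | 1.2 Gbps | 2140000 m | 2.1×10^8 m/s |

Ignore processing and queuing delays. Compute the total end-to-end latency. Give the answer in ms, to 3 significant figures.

20.4 ms

L = 512 × 8 = 4096 bits.
Transmission delays (L/R per hop): 0.0240941, 0.00113778, 0.00669281, 0.0004096, 0.00341333 ms; sum = 0.0357476 ms.
Propagation delays (d/s per hop): 0.000435, 3.38308e-05, 10.2, 9.62963e-06, 10.1905 ms; sum = 20.391 ms.
End-to-end = 20.4 ms.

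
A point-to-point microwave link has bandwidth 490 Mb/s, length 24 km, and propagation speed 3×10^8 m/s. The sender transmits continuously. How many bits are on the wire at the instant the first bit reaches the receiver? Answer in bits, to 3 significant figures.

39200 bits

Propagation delay = 24000 / 300000000 = 8e-05 s.
BDP = R × t_prop = 490000000 × 8e-05 = 39200 bits.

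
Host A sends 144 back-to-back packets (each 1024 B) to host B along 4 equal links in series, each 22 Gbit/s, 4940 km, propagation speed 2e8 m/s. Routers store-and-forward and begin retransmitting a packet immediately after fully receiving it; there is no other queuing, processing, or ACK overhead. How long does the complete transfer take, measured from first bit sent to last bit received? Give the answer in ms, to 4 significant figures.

98.85 ms

Per-hop transmission t_tx = L/R = 8192/22000000000 = 0.000372364 ms.
Per-hop propagation t_prop = 4940000/200000000 = 24.7 ms.
Pipeline fill: first packet needs 4·t_tx to clear all hops; remaining 143 packets each add one t_tx.
Total = (4+144-1)·t_tx + 4·t_prop = 147·0.000372364 + 4·24.7 = 98.85 ms.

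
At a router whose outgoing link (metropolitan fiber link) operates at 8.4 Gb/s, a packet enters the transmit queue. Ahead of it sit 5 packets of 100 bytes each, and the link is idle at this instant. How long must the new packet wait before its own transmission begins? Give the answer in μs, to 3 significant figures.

0.476 μs

Each queued packet: L/R = 800/8400000000 = 0.0952381 μs.
5 queued → 0.47619 μs.
Queuing delay = 0.476 μs.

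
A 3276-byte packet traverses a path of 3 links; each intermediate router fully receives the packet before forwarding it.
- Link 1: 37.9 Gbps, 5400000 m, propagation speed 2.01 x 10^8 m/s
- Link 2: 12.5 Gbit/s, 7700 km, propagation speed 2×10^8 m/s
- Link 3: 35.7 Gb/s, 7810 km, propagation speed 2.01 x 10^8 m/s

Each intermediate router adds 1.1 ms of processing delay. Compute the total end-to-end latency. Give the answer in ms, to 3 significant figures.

106 ms

L = 3276 × 8 = 26208 bits.
Transmission delays (L/R per hop): 0.000691504, 0.00209664, 0.000734118 ms; sum = 0.00352226 ms.
Propagation delays (d/s per hop): 26.8657, 38.5, 38.8557 ms; sum = 104.221 ms.
Processing at 2 router(s): 2 × 1.1 ms = 2.2 ms.
End-to-end = 106 ms.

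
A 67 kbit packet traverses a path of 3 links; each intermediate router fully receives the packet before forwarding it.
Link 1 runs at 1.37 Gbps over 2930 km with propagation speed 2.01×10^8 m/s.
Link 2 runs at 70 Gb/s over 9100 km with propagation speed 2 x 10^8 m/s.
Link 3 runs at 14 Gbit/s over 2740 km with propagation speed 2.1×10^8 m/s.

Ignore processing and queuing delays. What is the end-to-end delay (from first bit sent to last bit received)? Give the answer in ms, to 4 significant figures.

73.18 ms

L = 67000 bits.
Transmission delays (L/R per hop): 0.0489051, 0.000957143, 0.00478571 ms; sum = 0.054648 ms.
Propagation delays (d/s per hop): 14.5771, 45.5, 13.0476 ms; sum = 73.1247 ms.
End-to-end = 73.18 ms.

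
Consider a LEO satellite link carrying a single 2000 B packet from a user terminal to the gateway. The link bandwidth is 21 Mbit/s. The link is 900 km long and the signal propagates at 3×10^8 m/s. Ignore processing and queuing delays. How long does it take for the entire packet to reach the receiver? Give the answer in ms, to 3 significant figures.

3.76 ms

L = 2000 × 8 = 16000 bits.
Transmission delay = L/R = 16000 / 21000000 = 0.761905 ms.
Propagation delay = d/s = 900000 m / 300000000 m/s = 3 ms.
Total = 3.76 ms.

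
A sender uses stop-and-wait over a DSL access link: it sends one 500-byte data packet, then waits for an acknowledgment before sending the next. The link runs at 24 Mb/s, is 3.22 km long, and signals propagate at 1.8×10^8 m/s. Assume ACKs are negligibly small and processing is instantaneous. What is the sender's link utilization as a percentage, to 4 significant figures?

t_tx = L/R = 4000/24000000 = 0.000166667 s.
t_prop = 3220/180000000 = 1.78889e-05 s; RTT = 3.57778e-05 s.
Cycle = t_tx + RTT = 0.000202444 s.
Utilization = t_tx / cycle = 0.000166667/0.000202444 = 82.33 %.

82.33 %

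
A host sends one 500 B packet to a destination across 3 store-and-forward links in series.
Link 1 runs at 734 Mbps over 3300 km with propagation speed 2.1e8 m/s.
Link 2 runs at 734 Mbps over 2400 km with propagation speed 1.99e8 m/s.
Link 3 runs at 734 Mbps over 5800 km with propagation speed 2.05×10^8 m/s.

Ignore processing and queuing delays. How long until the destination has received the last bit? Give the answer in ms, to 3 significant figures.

56.1 ms

L = 500 × 8 = 4000 bits.
Transmission delay per hop = L/R = 4000/734000000 = 0.00544959 ms; 3 hops → 0.0163488 ms.
Propagation delays (d/s per hop): 15.7143, 12.0603, 28.2927 ms; sum = 56.0673 ms.
End-to-end = 56.1 ms.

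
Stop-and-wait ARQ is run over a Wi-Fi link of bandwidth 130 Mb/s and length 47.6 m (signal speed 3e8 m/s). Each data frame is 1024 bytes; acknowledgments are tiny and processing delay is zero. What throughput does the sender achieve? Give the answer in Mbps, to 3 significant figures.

t_tx = L/R = 8192/130000000 = 6.30154e-05 s.
t_prop = 47.6/300000000 = 1.58667e-07 s; RTT = 3.17333e-07 s.
Cycle = t_tx + RTT = 6.33327e-05 s.
Throughput = L / cycle = 8192 / 6.33327e-05 = 129 Mbps.

129 Mbps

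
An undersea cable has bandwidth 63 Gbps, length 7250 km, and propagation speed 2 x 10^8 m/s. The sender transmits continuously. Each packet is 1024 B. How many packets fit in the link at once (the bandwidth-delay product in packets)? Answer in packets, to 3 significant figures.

Propagation delay = 7250000 / 200000000 = 0.03625 s.
BDP = R × t_prop = 63000000000 × 0.03625 = 2283750000 bits.
In packets of 8192 bits: 279000 packets.

279000 packets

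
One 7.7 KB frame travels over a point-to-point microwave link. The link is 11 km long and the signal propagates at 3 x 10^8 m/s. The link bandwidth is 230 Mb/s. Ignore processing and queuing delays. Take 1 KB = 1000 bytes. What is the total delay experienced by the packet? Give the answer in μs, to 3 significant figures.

L = 61600 bits.
Transmission delay = L/R = 61600 / 230000000 = 267.826 μs.
Propagation delay = d/s = 11000 m / 300000000 m/s = 36.6667 μs.
Total = 304 μs.

304 μs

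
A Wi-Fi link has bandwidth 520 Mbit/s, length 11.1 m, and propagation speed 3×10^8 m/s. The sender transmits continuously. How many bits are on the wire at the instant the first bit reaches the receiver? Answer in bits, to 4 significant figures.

Propagation delay = 11.1 / 300000000 = 3.7e-08 s.
BDP = R × t_prop = 520000000 × 3.7e-08 = 19.24 bits.

19.24 bits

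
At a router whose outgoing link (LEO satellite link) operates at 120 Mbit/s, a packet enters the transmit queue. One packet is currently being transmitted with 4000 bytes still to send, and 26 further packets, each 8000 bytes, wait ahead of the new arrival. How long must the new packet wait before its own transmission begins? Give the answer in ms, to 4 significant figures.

Each queued packet: L/R = 64000/120000000 = 0.533333 ms.
26 queued → 13.8667 ms.
Plus remaining 32000 bits of current packet: 0.266667 ms.
Queuing delay = 14.13 ms.

14.13 ms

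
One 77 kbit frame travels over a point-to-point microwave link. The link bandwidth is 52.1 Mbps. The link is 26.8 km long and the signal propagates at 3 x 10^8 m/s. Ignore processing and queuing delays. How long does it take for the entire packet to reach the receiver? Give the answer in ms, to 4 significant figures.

1.567 ms

L = 77000 bits.
Transmission delay = L/R = 77000 / 52100000 = 1.47793 ms.
Propagation delay = d/s = 26800 m / 300000000 m/s = 0.0893333 ms.
Total = 1.567 ms.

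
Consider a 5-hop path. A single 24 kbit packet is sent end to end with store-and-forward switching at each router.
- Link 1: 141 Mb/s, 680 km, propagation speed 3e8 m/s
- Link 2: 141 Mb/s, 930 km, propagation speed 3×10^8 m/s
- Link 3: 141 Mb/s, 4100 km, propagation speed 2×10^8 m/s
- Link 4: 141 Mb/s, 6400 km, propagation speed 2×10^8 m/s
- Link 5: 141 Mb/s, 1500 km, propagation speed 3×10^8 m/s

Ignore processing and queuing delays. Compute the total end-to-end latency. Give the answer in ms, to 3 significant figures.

L = 24000 bits.
Transmission delay per hop = L/R = 24000/141000000 = 0.170213 ms; 5 hops → 0.851064 ms.
Propagation delays (d/s per hop): 2.26667, 3.1, 20.5, 32, 5 ms; sum = 62.8667 ms.
End-to-end = 63.7 ms.

63.7 ms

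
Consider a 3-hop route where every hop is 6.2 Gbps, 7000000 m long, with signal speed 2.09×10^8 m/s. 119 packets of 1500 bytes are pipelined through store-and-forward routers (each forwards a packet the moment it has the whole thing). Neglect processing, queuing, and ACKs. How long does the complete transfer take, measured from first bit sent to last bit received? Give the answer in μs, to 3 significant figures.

101000 μs

Per-hop transmission t_tx = L/R = 12000/6200000000 = 1.93548 μs.
Per-hop propagation t_prop = 7000000/209000000 = 33492.8 μs.
Pipeline fill: first packet needs 3·t_tx to clear all hops; remaining 118 packets each add one t_tx.
Total = (3+119-1)·t_tx + 3·t_prop = 121·1.93548 + 3·33492.8 = 101000 μs.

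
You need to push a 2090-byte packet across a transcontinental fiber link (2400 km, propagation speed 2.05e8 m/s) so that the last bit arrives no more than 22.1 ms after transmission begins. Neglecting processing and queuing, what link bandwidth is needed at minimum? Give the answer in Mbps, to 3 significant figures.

L = 16720 bits.
Propagation delay = 2400000 / 2.05e+08 = 11.7073 ms.
Transmission budget = 22.1 − 11.7073 = 10.3927 ms.
R ≥ L / t_tx = 16720 bits / 0.0103927 s = 1.61 Mbps.

1.61 Mbps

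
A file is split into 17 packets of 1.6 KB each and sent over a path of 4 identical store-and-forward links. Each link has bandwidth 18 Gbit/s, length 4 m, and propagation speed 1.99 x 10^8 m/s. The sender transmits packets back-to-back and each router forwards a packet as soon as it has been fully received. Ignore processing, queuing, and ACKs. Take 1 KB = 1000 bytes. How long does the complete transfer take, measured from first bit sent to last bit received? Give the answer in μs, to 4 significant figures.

Per-hop transmission t_tx = L/R = 12800/18000000000 = 0.711111 μs.
Per-hop propagation t_prop = 4/199000000 = 0.0201005 μs.
Pipeline fill: first packet needs 4·t_tx to clear all hops; remaining 16 packets each add one t_tx.
Total = (4+17-1)·t_tx + 4·t_prop = 20·0.711111 + 4·0.0201005 = 14.30 μs.

14.30 μs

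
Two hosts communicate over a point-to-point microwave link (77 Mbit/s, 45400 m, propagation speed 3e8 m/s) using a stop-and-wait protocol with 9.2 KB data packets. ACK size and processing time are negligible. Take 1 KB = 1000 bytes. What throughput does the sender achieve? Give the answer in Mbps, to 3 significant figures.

t_tx = L/R = 73600/77000000 = 0.000955844 s.
t_prop = 45400/300000000 = 0.000151333 s; RTT = 0.000302667 s.
Cycle = t_tx + RTT = 0.00125851 s.
Throughput = L / cycle = 73600 / 0.00125851 = 58.5 Mbps.

58.5 Mbps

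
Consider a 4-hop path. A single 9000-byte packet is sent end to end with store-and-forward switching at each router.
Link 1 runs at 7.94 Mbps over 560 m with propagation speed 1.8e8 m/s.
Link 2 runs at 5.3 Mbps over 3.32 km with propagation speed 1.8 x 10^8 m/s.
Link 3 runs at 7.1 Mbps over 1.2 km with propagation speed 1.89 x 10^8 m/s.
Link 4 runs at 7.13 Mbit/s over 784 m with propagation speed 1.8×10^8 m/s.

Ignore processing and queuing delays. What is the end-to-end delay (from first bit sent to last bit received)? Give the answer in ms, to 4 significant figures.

42.92 ms

L = 9000 × 8 = 72000 bits.
Transmission delays (L/R per hop): 9.06801, 13.5849, 10.1408, 10.0982 ms; sum = 42.8919 ms.
Propagation delays (d/s per hop): 0.00311111, 0.0184444, 0.00634921, 0.00435556 ms; sum = 0.0322603 ms.
End-to-end = 42.92 ms.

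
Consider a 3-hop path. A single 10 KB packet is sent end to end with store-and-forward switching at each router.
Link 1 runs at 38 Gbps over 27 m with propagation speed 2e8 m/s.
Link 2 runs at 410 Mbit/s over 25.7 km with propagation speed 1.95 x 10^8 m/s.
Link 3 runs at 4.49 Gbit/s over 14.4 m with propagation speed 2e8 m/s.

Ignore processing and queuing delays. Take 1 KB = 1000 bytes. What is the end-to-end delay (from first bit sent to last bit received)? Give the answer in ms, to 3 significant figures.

L = 80000 bits.
Transmission delays (L/R per hop): 0.00210526, 0.195122, 0.0178174 ms; sum = 0.215045 ms.
Propagation delays (d/s per hop): 0.000135, 0.131795, 7.2e-05 ms; sum = 0.132002 ms.
End-to-end = 0.347 ms.

0.347 ms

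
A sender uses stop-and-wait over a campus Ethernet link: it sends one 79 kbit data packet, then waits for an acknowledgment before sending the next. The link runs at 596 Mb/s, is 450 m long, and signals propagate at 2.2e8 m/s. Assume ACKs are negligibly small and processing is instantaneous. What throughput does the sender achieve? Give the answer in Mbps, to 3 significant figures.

578 Mbps

t_tx = L/R = 79000/596000000 = 0.00013255 s.
t_prop = 450/2.2e+08 = 2.04545e-06 s; RTT = 4.09091e-06 s.
Cycle = t_tx + RTT = 0.000136641 s.
Throughput = L / cycle = 79000 / 0.000136641 = 578 Mbps.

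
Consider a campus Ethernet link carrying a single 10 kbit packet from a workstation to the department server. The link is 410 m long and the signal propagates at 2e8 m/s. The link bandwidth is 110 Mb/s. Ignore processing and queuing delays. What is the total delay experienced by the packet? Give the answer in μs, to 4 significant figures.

L = 10000 bits.
Transmission delay = L/R = 10000 / 110000000 = 90.9091 μs.
Propagation delay = d/s = 410 m / 200000000 m/s = 2.05 μs.
Total = 92.96 μs.

92.96 μs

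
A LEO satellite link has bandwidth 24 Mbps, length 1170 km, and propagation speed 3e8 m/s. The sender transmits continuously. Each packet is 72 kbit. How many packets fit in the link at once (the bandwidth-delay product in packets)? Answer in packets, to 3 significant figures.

1.30 packets

Propagation delay = 1170000 / 300000000 = 0.0039 s.
BDP = R × t_prop = 24000000 × 0.0039 = 93600 bits.
In packets of 72000 bits: 1.30 packets.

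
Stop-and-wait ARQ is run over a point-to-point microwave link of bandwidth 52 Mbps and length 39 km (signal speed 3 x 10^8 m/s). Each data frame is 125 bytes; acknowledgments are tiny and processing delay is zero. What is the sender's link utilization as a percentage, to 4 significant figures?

6.887 %

t_tx = L/R = 1000/52000000 = 1.92308e-05 s.
t_prop = 39000/300000000 = 0.00013 s; RTT = 0.00026 s.
Cycle = t_tx + RTT = 0.000279231 s.
Utilization = t_tx / cycle = 1.92308e-05/0.000279231 = 6.887 %.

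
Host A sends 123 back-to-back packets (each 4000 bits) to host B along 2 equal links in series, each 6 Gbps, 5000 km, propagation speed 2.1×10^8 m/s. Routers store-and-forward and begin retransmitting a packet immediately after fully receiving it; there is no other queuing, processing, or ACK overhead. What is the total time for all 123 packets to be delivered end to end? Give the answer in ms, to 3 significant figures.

47.7 ms

Per-hop transmission t_tx = L/R = 4000/6000000000 = 0.000666667 ms.
Per-hop propagation t_prop = 5000000/210000000 = 23.8095 ms.
Pipeline fill: first packet needs 2·t_tx to clear all hops; remaining 122 packets each add one t_tx.
Total = (2+123-1)·t_tx + 2·t_prop = 124·0.000666667 + 2·23.8095 = 47.7 ms.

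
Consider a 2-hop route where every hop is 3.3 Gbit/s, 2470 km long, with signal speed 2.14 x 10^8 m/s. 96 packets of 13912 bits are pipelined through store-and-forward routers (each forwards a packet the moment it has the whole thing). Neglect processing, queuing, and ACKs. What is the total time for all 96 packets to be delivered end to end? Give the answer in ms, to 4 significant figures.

Per-hop transmission t_tx = L/R = 13912/3300000000 = 0.00421576 ms.
Per-hop propagation t_prop = 2470000/214000000 = 11.5421 ms.
Pipeline fill: first packet needs 2·t_tx to clear all hops; remaining 95 packets each add one t_tx.
Total = (2+96-1)·t_tx + 2·t_prop = 97·0.00421576 + 2·11.5421 = 23.49 ms.

23.49 ms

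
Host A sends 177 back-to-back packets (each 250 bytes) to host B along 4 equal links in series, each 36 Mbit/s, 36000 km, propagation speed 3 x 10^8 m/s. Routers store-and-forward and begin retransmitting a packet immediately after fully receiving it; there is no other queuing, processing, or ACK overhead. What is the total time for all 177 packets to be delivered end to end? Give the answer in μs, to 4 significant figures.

490000 μs

Per-hop transmission t_tx = L/R = 2000/36000000 = 55.5556 μs.
Per-hop propagation t_prop = 36000000/300000000 = 120000 μs.
Pipeline fill: first packet needs 4·t_tx to clear all hops; remaining 176 packets each add one t_tx.
Total = (4+177-1)·t_tx + 4·t_prop = 180·55.5556 + 4·120000 = 490000 μs.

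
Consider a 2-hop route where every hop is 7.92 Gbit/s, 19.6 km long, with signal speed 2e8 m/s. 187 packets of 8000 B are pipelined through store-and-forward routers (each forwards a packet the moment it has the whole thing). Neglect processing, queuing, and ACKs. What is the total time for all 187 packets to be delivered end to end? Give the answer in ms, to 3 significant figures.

1.72 ms

Per-hop transmission t_tx = L/R = 64000/7920000000 = 0.00808081 ms.
Per-hop propagation t_prop = 19600/200000000 = 0.098 ms.
Pipeline fill: first packet needs 2·t_tx to clear all hops; remaining 186 packets each add one t_tx.
Total = (2+187-1)·t_tx + 2·t_prop = 188·0.00808081 + 2·0.098 = 1.72 ms.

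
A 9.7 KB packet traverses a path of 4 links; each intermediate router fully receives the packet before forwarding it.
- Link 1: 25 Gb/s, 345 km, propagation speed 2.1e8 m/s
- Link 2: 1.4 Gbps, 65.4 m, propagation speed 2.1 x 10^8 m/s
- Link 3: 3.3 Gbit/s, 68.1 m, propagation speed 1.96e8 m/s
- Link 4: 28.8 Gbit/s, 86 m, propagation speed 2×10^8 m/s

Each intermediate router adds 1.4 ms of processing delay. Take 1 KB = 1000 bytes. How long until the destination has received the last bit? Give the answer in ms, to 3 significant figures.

L = 77600 bits.
Transmission delays (L/R per hop): 0.003104, 0.0554286, 0.0235152, 0.00269444 ms; sum = 0.0847422 ms.
Propagation delays (d/s per hop): 1.64286, 0.000311429, 0.000347449, 0.00043 ms; sum = 1.64395 ms.
Processing at 3 router(s): 3 × 1.4 ms = 4.2 ms.
End-to-end = 5.93 ms.

5.93 ms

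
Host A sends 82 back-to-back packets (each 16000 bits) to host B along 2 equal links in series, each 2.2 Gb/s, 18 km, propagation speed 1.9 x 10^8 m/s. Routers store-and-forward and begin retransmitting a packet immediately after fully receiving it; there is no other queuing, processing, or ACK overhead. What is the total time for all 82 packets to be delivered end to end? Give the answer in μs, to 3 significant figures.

793 μs

Per-hop transmission t_tx = L/R = 16000/2200000000 = 7.27273 μs.
Per-hop propagation t_prop = 18000/190000000 = 94.7368 μs.
Pipeline fill: first packet needs 2·t_tx to clear all hops; remaining 81 packets each add one t_tx.
Total = (2+82-1)·t_tx + 2·t_prop = 83·7.27273 + 2·94.7368 = 793 μs.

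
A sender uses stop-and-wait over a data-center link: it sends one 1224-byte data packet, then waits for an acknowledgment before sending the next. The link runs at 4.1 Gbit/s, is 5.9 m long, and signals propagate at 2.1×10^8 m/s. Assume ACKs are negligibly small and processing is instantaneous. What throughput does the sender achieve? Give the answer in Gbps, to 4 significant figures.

t_tx = L/R = 9792/4.1e+09 = 2.38829e-06 s.
t_prop = 5.9/210000000 = 2.80952e-08 s; RTT = 5.61905e-08 s.
Cycle = t_tx + RTT = 2.44448e-06 s.
Throughput = L / cycle = 9792 / 2.44448e-06 = 4.006 Gbps.

4.006 Gbps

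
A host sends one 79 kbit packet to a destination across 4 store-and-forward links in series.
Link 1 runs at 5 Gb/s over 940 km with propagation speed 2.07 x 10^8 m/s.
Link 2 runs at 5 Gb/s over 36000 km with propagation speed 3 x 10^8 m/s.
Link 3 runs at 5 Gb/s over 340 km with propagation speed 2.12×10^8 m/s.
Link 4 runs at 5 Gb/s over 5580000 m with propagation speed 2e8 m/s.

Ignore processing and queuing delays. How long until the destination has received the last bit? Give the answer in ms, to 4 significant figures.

L = 79000 bits.
Transmission delay per hop = L/R = 79000/5000000000 = 0.0158 ms; 4 hops → 0.0632 ms.
Propagation delays (d/s per hop): 4.54106, 120, 1.60377, 27.9 ms; sum = 154.045 ms.
End-to-end = 154.1 ms.

154.1 ms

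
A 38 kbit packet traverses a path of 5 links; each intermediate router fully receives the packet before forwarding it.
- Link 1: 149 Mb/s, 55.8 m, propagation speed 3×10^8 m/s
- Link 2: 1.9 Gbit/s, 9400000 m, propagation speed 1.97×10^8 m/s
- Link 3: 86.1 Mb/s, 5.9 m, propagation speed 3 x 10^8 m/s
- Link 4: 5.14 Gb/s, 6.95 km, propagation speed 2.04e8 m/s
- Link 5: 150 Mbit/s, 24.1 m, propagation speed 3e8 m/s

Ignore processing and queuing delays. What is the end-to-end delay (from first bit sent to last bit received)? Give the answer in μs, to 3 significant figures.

48700 μs

L = 38000 bits.
Transmission delays (L/R per hop): 255.034, 20, 441.347, 7.393, 253.333 μs; sum = 977.107 μs.
Propagation delays (d/s per hop): 0.186, 47715.7, 0.0196667, 34.0686, 0.0803333 μs; sum = 47750.1 μs.
End-to-end = 48700 μs.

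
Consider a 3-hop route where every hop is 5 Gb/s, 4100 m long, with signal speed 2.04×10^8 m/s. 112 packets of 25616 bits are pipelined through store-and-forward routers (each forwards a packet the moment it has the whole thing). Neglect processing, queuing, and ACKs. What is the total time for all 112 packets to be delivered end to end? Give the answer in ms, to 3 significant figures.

0.644 ms

Per-hop transmission t_tx = L/R = 25616/5000000000 = 0.0051232 ms.
Per-hop propagation t_prop = 4100/204000000 = 0.020098 ms.
Pipeline fill: first packet needs 3·t_tx to clear all hops; remaining 111 packets each add one t_tx.
Total = (3+112-1)·t_tx + 3·t_prop = 114·0.0051232 + 3·0.020098 = 0.644 ms.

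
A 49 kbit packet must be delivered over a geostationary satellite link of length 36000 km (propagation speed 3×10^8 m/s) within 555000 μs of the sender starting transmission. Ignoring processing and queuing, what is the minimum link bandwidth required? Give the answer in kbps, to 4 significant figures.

Propagation delay = 36000000 / 300000000 = 120000 μs.
Transmission budget = 555000 − 120000 = 435000 μs.
R ≥ L / t_tx = 49000 bits / 0.435 s = 112.6 kbps.

112.6 kbps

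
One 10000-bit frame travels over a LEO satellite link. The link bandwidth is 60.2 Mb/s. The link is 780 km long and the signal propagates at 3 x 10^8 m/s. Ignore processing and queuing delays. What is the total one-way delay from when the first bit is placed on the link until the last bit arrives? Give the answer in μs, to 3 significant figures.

2770 μs

Transmission delay = L/R = 10000 / 60200000 = 166.113 μs.
Propagation delay = d/s = 780000 m / 300000000 m/s = 2600 μs.
Total = 2770 μs.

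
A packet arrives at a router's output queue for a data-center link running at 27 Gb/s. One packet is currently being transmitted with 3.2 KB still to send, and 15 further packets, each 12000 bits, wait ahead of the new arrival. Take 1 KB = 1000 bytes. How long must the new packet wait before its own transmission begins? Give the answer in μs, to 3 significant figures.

Each queued packet: L/R = 12000/27000000000 = 0.444444 μs.
15 queued → 6.66667 μs.
Plus remaining 25600 bits of current packet: 0.948148 μs.
Queuing delay = 7.61 μs.

7.61 μs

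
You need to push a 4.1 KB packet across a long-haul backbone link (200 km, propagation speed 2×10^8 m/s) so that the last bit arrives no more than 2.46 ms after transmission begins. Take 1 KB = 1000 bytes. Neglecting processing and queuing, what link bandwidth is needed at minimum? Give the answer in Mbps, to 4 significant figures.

22.47 Mbps

L = 32800 bits.
Propagation delay = 200000 / 200000000 = 1 ms.
Transmission budget = 2.46 − 1 = 1.46 ms.
R ≥ L / t_tx = 32800 bits / 0.00146 s = 22.47 Mbps.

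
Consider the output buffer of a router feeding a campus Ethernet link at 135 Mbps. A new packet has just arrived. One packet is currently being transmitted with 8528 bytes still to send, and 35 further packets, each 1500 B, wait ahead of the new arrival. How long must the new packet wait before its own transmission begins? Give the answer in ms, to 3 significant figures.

3.62 ms

Each queued packet: L/R = 12000/135000000 = 0.0888889 ms.
35 queued → 3.11111 ms.
Plus remaining 68224 bits of current packet: 0.505363 ms.
Queuing delay = 3.62 ms.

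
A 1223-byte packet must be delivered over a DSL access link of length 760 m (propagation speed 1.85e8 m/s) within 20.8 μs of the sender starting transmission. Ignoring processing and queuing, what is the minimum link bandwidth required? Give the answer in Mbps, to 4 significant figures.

L = 9784 bits.
Propagation delay = 760 / 185000000 = 4.10811 μs.
Transmission budget = 20.8 − 4.10811 = 16.6919 μs.
R ≥ L / t_tx = 9784 bits / 1.66919e-05 s = 586.2 Mbps.

586.2 Mbps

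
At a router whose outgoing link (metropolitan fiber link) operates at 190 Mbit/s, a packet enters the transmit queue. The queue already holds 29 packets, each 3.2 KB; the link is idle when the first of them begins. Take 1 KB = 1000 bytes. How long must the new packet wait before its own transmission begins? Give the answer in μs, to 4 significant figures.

3907 μs

Each queued packet: L/R = 25600/190000000 = 134.737 μs.
29 queued → 3907.37 μs.
Queuing delay = 3907 μs.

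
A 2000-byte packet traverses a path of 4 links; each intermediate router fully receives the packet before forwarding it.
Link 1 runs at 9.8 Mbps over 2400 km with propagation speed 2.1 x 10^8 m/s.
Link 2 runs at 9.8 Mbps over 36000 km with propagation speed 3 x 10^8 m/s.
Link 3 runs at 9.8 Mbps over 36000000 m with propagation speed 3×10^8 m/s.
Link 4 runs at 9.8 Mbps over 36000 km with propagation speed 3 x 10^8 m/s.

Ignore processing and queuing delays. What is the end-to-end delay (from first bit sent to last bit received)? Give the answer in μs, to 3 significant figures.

L = 2000 × 8 = 16000 bits.
Transmission delay per hop = L/R = 16000/9800000 = 1632.65 μs; 4 hops → 6530.61 μs.
Propagation delays (d/s per hop): 11428.6, 120000, 120000, 120000 μs; sum = 371429 μs.
End-to-end = 378000 μs.

378000 μs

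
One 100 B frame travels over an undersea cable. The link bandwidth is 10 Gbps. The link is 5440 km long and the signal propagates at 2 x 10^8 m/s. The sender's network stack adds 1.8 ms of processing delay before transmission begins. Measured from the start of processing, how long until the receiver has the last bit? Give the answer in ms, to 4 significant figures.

29.00 ms

L = 100 × 8 = 800 bits.
Transmission delay = L/R = 800 / 10000000000 = 8e-05 ms.
Propagation delay = d/s = 5440000 m / 200000000 m/s = 27.2 ms.
Plus processing delay 1.8 ms = 1.8 ms.
Total = 29.00 ms.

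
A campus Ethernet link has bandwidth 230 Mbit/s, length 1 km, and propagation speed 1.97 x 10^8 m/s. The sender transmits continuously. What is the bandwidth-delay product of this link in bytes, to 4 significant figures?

145.9 bytes

Propagation delay = 1000 / 197000000 = 5.07614e-06 s.
BDP = R × t_prop = 230000000 × 5.07614e-06 = 1167.51 bits.
In bytes: 1167.51/8 = 145.9 bytes.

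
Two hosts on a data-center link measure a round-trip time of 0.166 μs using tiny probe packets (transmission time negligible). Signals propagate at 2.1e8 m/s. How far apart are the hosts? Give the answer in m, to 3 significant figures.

One-way propagation = RTT/2 = 0.083 μs.
d = s × t = 210000000 × 8.3e-08 = 17.4 m.

17.4 m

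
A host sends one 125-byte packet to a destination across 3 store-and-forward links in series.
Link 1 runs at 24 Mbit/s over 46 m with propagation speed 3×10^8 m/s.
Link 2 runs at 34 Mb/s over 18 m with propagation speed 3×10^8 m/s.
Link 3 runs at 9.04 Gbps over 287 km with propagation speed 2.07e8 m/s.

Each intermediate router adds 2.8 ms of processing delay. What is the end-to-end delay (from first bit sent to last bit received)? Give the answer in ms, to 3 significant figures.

L = 125 × 8 = 1000 bits.
Transmission delays (L/R per hop): 0.0416667, 0.0294118, 0.000110619 ms; sum = 0.0711891 ms.
Propagation delays (d/s per hop): 0.000153333, 6e-05, 1.38647 ms; sum = 1.38669 ms.
Processing at 2 router(s): 2 × 2.8 ms = 5.6 ms.
End-to-end = 7.06 ms.

7.06 ms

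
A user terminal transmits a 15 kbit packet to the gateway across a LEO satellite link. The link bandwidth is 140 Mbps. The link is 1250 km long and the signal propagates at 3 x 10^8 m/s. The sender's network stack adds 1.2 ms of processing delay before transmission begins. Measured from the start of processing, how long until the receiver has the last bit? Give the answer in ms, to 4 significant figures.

5.474 ms

L = 15000 bits.
Transmission delay = L/R = 15000 / 140000000 = 0.107143 ms.
Propagation delay = d/s = 1250000 m / 300000000 m/s = 4.16667 ms.
Plus processing delay 1.2 ms = 1.2 ms.
Total = 5.474 ms.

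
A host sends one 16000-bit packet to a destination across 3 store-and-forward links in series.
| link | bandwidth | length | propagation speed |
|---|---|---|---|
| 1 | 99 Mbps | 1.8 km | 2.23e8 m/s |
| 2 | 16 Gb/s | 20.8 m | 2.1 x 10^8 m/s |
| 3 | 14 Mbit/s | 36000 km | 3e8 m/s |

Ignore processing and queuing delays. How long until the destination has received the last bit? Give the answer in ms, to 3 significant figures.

121 ms

Transmission delays (L/R per hop): 0.161616, 0.001, 1.14286 ms; sum = 1.30547 ms.
Propagation delays (d/s per hop): 0.00807175, 9.90476e-05, 120 ms; sum = 120.008 ms.
End-to-end = 121 ms.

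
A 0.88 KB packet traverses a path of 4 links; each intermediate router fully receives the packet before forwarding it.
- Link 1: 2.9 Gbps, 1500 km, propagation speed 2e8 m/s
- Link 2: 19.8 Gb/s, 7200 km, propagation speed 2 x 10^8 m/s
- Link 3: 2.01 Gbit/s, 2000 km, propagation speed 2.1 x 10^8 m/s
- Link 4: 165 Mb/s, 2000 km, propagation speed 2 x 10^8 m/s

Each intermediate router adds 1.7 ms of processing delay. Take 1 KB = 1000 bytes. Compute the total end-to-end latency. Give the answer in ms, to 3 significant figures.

L = 7040 bits.
Transmission delays (L/R per hop): 0.00242759, 0.000355556, 0.00350249, 0.0426667 ms; sum = 0.0489523 ms.
Propagation delays (d/s per hop): 7.5, 36, 9.52381, 10 ms; sum = 63.0238 ms.
Processing at 3 router(s): 3 × 1.7 ms = 5.1 ms.
End-to-end = 68.2 ms.

68.2 ms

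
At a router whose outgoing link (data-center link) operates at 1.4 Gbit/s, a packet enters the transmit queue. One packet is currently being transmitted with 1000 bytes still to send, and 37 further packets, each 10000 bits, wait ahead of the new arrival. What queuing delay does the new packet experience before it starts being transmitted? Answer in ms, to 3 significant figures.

Each queued packet: L/R = 10000/1400000000 = 0.00714286 ms.
37 queued → 0.264286 ms.
Plus remaining 8000 bits of current packet: 0.00571429 ms.
Queuing delay = 0.270 ms.

0.270 ms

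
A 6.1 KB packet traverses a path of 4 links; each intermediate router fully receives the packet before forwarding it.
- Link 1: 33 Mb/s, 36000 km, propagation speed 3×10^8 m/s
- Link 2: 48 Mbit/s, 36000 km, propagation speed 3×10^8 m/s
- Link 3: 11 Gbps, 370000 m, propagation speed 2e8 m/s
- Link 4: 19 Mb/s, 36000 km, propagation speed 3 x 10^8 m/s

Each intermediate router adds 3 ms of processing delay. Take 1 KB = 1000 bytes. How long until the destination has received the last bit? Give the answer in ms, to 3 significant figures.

376 ms

L = 48800 bits.
Transmission delays (L/R per hop): 1.47879, 1.01667, 0.00443636, 2.56842 ms; sum = 5.06831 ms.
Propagation delays (d/s per hop): 120, 120, 1.85, 120 ms; sum = 361.85 ms.
Processing at 3 router(s): 3 × 3 ms = 9 ms.
End-to-end = 376 ms.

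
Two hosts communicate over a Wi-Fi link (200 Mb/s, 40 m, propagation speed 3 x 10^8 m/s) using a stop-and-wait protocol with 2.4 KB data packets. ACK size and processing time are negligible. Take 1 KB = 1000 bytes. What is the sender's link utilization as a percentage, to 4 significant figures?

99.72 %

t_tx = L/R = 19200/200000000 = 9.6e-05 s.
t_prop = 40/300000000 = 1.33333e-07 s; RTT = 2.66667e-07 s.
Cycle = t_tx + RTT = 9.62667e-05 s.
Utilization = t_tx / cycle = 9.6e-05/9.62667e-05 = 99.72 %.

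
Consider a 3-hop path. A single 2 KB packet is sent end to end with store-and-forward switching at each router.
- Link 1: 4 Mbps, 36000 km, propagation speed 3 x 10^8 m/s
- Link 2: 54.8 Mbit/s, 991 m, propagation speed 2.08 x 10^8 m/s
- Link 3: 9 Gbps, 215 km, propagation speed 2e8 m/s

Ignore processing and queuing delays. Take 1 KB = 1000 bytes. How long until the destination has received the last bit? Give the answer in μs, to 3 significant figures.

125000 μs

L = 16000 bits.
Transmission delays (L/R per hop): 4000, 291.971, 1.77778 μs; sum = 4293.75 μs.
Propagation delays (d/s per hop): 120000, 4.76442, 1075 μs; sum = 121080 μs.
End-to-end = 125000 μs.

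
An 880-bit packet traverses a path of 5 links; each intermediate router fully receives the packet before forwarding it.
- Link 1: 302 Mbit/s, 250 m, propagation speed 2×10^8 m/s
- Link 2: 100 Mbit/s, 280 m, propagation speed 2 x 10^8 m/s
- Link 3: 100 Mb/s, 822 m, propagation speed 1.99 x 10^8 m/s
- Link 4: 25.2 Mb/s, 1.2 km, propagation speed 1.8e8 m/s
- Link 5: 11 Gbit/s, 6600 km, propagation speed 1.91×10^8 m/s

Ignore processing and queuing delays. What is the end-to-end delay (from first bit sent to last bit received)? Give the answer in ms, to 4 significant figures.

Transmission delays (L/R per hop): 0.00291391, 0.0088, 0.0088, 0.0349206, 8e-05 ms; sum = 0.0555145 ms.
Propagation delays (d/s per hop): 0.00125, 0.0014, 0.00413065, 0.00666667, 34.555 ms; sum = 34.5684 ms.
End-to-end = 34.62 ms.

34.62 ms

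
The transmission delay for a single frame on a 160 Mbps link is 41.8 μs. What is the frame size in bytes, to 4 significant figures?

L = R × t_tx = 160000000 b/s × 4.18e-05 s = 6688 bits.
In bytes: 6688 / 8 = 836.0 bytes.

836.0 bytes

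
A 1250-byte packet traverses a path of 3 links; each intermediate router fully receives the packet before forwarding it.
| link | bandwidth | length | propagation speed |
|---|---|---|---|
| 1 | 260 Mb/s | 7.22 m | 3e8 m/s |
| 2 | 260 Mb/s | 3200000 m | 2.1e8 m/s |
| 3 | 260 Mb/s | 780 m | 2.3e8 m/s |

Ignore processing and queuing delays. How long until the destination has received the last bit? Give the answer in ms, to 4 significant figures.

L = 1250 × 8 = 10000 bits.
Transmission delay per hop = L/R = 10000/260000000 = 0.0384615 ms; 3 hops → 0.115385 ms.
Propagation delays (d/s per hop): 2.40667e-05, 15.2381, 0.0033913 ms; sum = 15.2415 ms.
End-to-end = 15.36 ms.

15.36 ms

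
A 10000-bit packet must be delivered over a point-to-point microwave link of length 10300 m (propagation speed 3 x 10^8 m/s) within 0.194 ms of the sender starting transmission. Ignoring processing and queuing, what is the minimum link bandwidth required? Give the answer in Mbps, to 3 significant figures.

62.6 Mbps

Propagation delay = 10300 / 300000000 = 0.0343333 ms.
Transmission budget = 0.194 − 0.0343333 = 0.159667 ms.
R ≥ L / t_tx = 10000 bits / 0.000159667 s = 62.6 Mbps.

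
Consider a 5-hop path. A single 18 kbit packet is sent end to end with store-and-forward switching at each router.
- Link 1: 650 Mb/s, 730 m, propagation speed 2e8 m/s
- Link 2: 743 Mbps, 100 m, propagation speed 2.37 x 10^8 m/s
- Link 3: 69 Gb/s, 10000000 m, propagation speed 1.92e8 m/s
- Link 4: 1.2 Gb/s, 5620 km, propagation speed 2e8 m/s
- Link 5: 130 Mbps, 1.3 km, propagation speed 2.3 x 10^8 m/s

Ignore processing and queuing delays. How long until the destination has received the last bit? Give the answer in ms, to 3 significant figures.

L = 18000 bits.
Transmission delays (L/R per hop): 0.0276923, 0.0242261, 0.00026087, 0.015, 0.138462 ms; sum = 0.205641 ms.
Propagation delays (d/s per hop): 0.00365, 0.000421941, 52.0833, 28.1, 0.00565217 ms; sum = 80.1931 ms.
End-to-end = 80.4 ms.

80.4 ms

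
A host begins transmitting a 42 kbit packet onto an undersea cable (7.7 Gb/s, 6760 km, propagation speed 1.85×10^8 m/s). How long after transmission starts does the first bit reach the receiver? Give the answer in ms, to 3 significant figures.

First bit experiences only propagation delay: d/s = 6760000/185000000 = 36.5 ms.

36.5 ms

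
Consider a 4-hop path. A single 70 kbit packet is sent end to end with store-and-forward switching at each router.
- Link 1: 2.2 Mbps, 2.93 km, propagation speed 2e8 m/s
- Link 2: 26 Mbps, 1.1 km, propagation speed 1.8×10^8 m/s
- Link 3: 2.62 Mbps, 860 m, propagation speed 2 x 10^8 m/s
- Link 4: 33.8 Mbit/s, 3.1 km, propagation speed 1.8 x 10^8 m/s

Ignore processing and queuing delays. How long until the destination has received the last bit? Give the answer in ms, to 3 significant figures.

63.3 ms

L = 70000 bits.
Transmission delays (L/R per hop): 31.8182, 2.69231, 26.7176, 2.07101 ms; sum = 63.2991 ms.
Propagation delays (d/s per hop): 0.01465, 0.00611111, 0.0043, 0.0172222 ms; sum = 0.0422833 ms.
End-to-end = 63.3 ms.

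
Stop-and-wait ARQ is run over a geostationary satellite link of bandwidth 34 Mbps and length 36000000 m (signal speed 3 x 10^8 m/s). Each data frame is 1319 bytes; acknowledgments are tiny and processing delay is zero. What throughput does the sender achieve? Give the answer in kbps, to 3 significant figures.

t_tx = L/R = 10552/34000000 = 0.000310353 s.
t_prop = 36000000/300000000 = 0.12 s; RTT = 0.24 s.
Cycle = t_tx + RTT = 0.24031 s.
Throughput = L / cycle = 10552 / 0.24031 = 43.9 kbps.

43.9 kbps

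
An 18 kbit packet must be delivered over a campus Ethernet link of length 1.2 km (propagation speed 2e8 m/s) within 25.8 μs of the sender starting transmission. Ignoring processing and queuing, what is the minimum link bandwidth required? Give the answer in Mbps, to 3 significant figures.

Propagation delay = 1200 / 200000000 = 6 μs.
Transmission budget = 25.8 − 6 = 19.8 μs.
R ≥ L / t_tx = 18000 bits / 1.98e-05 s = 909 Mbps.

909 Mbps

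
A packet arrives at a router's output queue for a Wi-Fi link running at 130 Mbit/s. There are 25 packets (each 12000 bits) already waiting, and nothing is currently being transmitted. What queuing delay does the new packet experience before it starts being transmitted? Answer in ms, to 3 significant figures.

Each queued packet: L/R = 12000/130000000 = 0.0923077 ms.
25 queued → 2.30769 ms.
Queuing delay = 2.31 ms.

2.31 ms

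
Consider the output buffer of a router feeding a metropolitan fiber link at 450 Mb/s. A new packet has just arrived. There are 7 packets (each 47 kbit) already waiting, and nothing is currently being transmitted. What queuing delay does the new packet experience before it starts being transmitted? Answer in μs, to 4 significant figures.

Each queued packet: L/R = 47000/450000000 = 104.444 μs.
7 queued → 731.111 μs.
Queuing delay = 731.1 μs.

731.1 μs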